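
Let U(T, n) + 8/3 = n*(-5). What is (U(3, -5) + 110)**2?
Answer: 157609/9 ≈ 17512.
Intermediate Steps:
U(T, n) = -8/3 - 5*n (U(T, n) = -8/3 + n*(-5) = -8/3 - 5*n)
(U(3, -5) + 110)**2 = ((-8/3 - 5*(-5)) + 110)**2 = ((-8/3 + 25) + 110)**2 = (67/3 + 110)**2 = (397/3)**2 = 157609/9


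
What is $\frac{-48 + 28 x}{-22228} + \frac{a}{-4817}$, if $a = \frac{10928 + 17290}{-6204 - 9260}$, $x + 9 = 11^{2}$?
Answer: $- \frac{28674770255}{206970709508} \approx -0.13855$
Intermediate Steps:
$x = 112$ ($x = -9 + 11^{2} = -9 + 121 = 112$)
$a = - \frac{14109}{7732}$ ($a = \frac{28218}{-15464} = 28218 \left(- \frac{1}{15464}\right) = - \frac{14109}{7732} \approx -1.8248$)
$\frac{-48 + 28 x}{-22228} + \frac{a}{-4817} = \frac{-48 + 28 \cdot 112}{-22228} - \frac{14109}{7732 \left(-4817\right)} = \left(-48 + 3136\right) \left(- \frac{1}{22228}\right) - - \frac{14109}{37245044} = 3088 \left(- \frac{1}{22228}\right) + \frac{14109}{37245044} = - \frac{772}{5557} + \frac{14109}{37245044} = - \frac{28674770255}{206970709508}$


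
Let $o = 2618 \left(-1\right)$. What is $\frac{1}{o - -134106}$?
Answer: $\frac{1}{131488} \approx 7.6053 \cdot 10^{-6}$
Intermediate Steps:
$o = -2618$
$\frac{1}{o - -134106} = \frac{1}{-2618 - -134106} = \frac{1}{-2618 + \left(-12460 + 146566\right)} = \frac{1}{-2618 + 134106} = \frac{1}{131488}$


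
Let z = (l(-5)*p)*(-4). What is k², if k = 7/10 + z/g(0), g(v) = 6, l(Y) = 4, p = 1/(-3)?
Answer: 20449/8100 ≈ 2.5246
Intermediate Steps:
p = -⅓ ≈ -0.33333
z = 16/3 (z = (4*(-⅓))*(-4) = -4/3*(-4) = 16/3 ≈ 5.3333)
k = 143/90 (k = 7/10 + (16/3)/6 = 7*(⅒) + (16/3)*(⅙) = 7/10 + 8/9 = 143/90 ≈ 1.5889)
k² = (143/90)² = 20449/8100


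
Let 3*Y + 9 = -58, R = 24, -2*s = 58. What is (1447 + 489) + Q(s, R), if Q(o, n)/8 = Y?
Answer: 5272/3 ≈ 1757.3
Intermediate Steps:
s = -29 (s = -½*58 = -29)
Y = -67/3 (Y = -3 + (⅓)*(-58) = -3 - 58/3 = -67/3 ≈ -22.333)
Q(o, n) = -536/3 (Q(o, n) = 8*(-67/3) = -536/3)
(1447 + 489) + Q(s, R) = (1447 + 489) - 536/3 = 1936 - 536/3 = 5272/3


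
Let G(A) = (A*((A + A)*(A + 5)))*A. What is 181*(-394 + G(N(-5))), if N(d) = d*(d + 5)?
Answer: -71314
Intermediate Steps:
N(d) = d*(5 + d)
G(A) = 2*A³*(5 + A) (G(A) = (A*((2*A)*(5 + A)))*A = (A*(2*A*(5 + A)))*A = (2*A²*(5 + A))*A = 2*A³*(5 + A))
181*(-394 + G(N(-5))) = 181*(-394 + 2*(-5*(5 - 5))³*(5 - 5*(5 - 5))) = 181*(-394 + 2*(-5*0)³*(5 - 5*0)) = 181*(-394 + 2*0³*(5 + 0)) = 181*(-394 + 2*0*5) = 181*(-394 + 0) = 181*(-394) = -71314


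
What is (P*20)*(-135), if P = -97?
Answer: 261900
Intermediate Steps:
(P*20)*(-135) = -97*20*(-135) = -1940*(-135) = 261900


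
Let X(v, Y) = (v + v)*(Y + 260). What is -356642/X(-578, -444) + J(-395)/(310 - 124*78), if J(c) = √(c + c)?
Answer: -178321/106352 - I*√790/9362 ≈ -1.6767 - 0.0030022*I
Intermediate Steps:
X(v, Y) = 2*v*(260 + Y) (X(v, Y) = (2*v)*(260 + Y) = 2*v*(260 + Y))
J(c) = √2*√c (J(c) = √(2*c) = √2*√c)
-356642/X(-578, -444) + J(-395)/(310 - 124*78) = -356642*(-1/(1156*(260 - 444))) + (√2*√(-395))/(310 - 124*78) = -356642/(2*(-578)*(-184)) + (√2*(I*√395))/(310 - 9672) = -356642/212704 + (I*√790)/(-9362) = -356642*1/212704 + (I*√790)*(-1/9362) = -178321/106352 - I*√790/9362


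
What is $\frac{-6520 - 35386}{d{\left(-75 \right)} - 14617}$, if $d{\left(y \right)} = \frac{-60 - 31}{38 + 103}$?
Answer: $\frac{2954373}{1030544} \approx 2.8668$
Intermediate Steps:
$d{\left(y \right)} = - \frac{91}{141}$
$\frac{-6520 - 35386}{d{\left(-75 \right)} - 14617} = \frac{-6520 - 35386}{- \frac{91}{141} - 14617} = - \frac{41906}{- \frac{2061088}{141}} = \left(-41906\right) \left(- \frac{141}{2061088}\right) = \frac{2954373}{1030544}$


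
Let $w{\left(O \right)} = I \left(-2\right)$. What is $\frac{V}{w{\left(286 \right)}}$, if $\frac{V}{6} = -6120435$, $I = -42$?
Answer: $- \frac{6120435}{14} \approx -4.3717 \cdot 10^{5}$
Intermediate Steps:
$w{\left(O \right)} = 84$ ($w{\left(O \right)} = \left(-42\right) \left(-2\right) = 84$)
$V = -36722610$ ($V = 6 \left(-6120435\right) = -36722610$)
$\frac{V}{w{\left(286 \right)}} = - \frac{36722610}{84} = \left(-36722610\right) \frac{1}{84} = - \frac{6120435}{14}$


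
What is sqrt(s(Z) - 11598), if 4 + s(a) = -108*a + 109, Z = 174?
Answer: 3*I*sqrt(3365) ≈ 174.03*I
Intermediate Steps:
s(a) = 105 - 108*a (s(a) = -4 + (-108*a + 109) = -4 + (109 - 108*a) = 105 - 108*a)
sqrt(s(Z) - 11598) = sqrt((105 - 108*174) - 11598) = sqrt((105 - 18792) - 11598) = sqrt(-18687 - 11598) = sqrt(-30285) = 3*I*sqrt(3365)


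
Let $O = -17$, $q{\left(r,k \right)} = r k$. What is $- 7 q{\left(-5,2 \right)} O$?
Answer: $-1190$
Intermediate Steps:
$q{\left(r,k \right)} = k r$
$- 7 q{\left(-5,2 \right)} O = - 7 \cdot 2 \left(-5\right) \left(-17\right) = \left(-7\right) \left(-10\right) \left(-17\right) = 70 \left(-17\right) = -1190$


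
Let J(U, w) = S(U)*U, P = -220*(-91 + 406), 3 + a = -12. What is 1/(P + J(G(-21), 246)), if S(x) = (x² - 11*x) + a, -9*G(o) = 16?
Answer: -729/50529700 ≈ -1.4427e-5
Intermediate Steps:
a = -15 (a = -3 - 12 = -15)
G(o) = -16/9 (G(o) = -⅑*16 = -16/9)
S(x) = -15 + x² - 11*x (S(x) = (x² - 11*x) - 15 = -15 + x² - 11*x)
P = -69300 (P = -220*315 = -69300)
J(U, w) = U*(-15 + U² - 11*U) (J(U, w) = (-15 + U² - 11*U)*U = U*(-15 + U² - 11*U))
1/(P + J(G(-21), 246)) = 1/(-69300 - 16*(-15 + (-16/9)² - 11*(-16/9))/9) = 1/(-69300 - 16*(-15 + 256/81 + 176/9)/9) = 1/(-69300 - 16/9*625/81) = 1/(-69300 - 10000/729) = 1/(-50529700/729) = -729/50529700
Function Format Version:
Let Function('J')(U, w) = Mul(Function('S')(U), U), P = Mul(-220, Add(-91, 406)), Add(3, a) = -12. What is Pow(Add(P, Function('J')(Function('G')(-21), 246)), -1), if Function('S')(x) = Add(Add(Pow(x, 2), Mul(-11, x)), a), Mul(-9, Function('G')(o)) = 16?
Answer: Rational(-729, 50529700) ≈ -1.4427e-5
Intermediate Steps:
a = -15 (a = Add(-3, -12) = -15)
Function('G')(o) = Rational(-16, 9) (Function('G')(o) = Mul(Rational(-1, 9), 16) = Rational(-16, 9))
Function('S')(x) = Add(-15, Pow(x, 2), Mul(-11, x)) (Function('S')(x) = Add(Add(Pow(x, 2), Mul(-11, x)), -15) = Add(-15, Pow(x, 2), Mul(-11, x)))
P = -69300 (P = Mul(-220, 315) = -69300)
Function('J')(U, w) = Mul(U, Add(-15, Pow(U, 2), Mul(-11, U))) (Function('J')(U, w) = Mul(Add(-15, Pow(U, 2), Mul(-11, U)), U) = Mul(U, Add(-15, Pow(U, 2), Mul(-11, U))))
Pow(Add(P, Function('J')(Function('G')(-21), 246)), -1) = Pow(Add(-69300, Mul(Rational(-16, 9), Add(-15, Pow(Rational(-16, 9), 2), Mul(-11, Rational(-16, 9))))), -1) = Pow(Add(-69300, Mul(Rational(-16, 9), Add(-15, Rational(256, 81), Rational(176, 9)))), -1) = Pow(Add(-69300, Mul(Rational(-16, 9), Rational(625, 81))), -1) = Pow(Add(-69300, Rational(-10000, 729)), -1) = Pow(Rational(-50529700, 729), -1) = Rational(-729, 50529700)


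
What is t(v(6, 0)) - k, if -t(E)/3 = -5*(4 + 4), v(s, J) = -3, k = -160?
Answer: 280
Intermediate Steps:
t(E) = 120 (t(E) = -(-15)*(4 + 4) = -(-15)*8 = -3*(-40) = 120)
t(v(6, 0)) - k = 120 - 1*(-160) = 120 + 160 = 280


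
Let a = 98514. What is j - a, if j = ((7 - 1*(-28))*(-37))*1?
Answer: -99809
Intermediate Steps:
j = -1295 (j = ((7 + 28)*(-37))*1 = (35*(-37))*1 = -1295*1 = -1295)
j - a = -1295 - 1*98514 = -1295 - 98514 = -99809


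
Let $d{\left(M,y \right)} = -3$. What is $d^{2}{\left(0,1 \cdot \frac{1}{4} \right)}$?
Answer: $9$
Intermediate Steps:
$d^{2}{\left(0,1 \cdot \frac{1}{4} \right)} = \left(-3\right)^{2} = 9$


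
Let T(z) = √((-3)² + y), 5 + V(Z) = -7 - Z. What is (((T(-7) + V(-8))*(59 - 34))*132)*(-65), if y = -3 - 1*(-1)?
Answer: 858000 - 214500*√7 ≈ 2.9049e+5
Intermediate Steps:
y = -2 (y = -3 + 1 = -2)
V(Z) = -12 - Z (V(Z) = -5 + (-7 - Z) = -12 - Z)
T(z) = √7 (T(z) = √((-3)² - 2) = √(9 - 2) = √7)
(((T(-7) + V(-8))*(59 - 34))*132)*(-65) = (((√7 + (-12 - 1*(-8)))*(59 - 34))*132)*(-65) = (((√7 + (-12 + 8))*25)*132)*(-65) = (((√7 - 4)*25)*132)*(-65) = (((-4 + √7)*25)*132)*(-65) = ((-100 + 25*√7)*132)*(-65) = (-13200 + 3300*√7)*(-65) = 858000 - 214500*√7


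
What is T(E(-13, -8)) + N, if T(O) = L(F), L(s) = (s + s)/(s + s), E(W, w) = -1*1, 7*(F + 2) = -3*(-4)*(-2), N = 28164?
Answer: 28165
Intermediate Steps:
F = -38/7 (F = -2 + (-3*(-4)*(-2))/7 = -2 + (12*(-2))/7 = -2 + (⅐)*(-24) = -2 - 24/7 = -38/7 ≈ -5.4286)
E(W, w) = -1
L(s) = 1 (L(s) = (2*s)/((2*s)) = (2*s)*(1/(2*s)) = 1)
T(O) = 1
T(E(-13, -8)) + N = 1 + 28164 = 28165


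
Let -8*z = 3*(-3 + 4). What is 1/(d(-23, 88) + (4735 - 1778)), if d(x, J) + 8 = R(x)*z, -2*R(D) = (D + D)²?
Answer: 4/13383 ≈ 0.00029889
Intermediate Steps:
z = -3/8 (z = -3*(-3 + 4)/8 = -3/8 ≈ -0.37500)
R(D) = -2*D² (R(D) = -(D + D)²/2 = -4*D²/2 = -2*D²)
d(x, J) = -8 + 3*x²/4 (d(x, J) = -8 - 2*x²*(-3/8) = -8 + 3*x²/4)
1/(d(-23, 88) + (4735 - 1778)) = 1/((-8 + (¾)*(-23)²) + (4735 - 1778)) = 1/((-8 + (¾)*529) + 2957) = 1/((-8 + 1587/4) + 2957) = 1/(1555/4 + 2957) = 1/(13383/4) = 4/13383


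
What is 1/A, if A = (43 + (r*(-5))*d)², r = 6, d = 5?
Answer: 1/11449 ≈ 8.7344e-5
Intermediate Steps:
A = 11449 (A = (43 + (6*(-5))*5)² = (43 - 30*5)² = (43 - 150)² = (-107)² = 11449)
1/A = 1/11449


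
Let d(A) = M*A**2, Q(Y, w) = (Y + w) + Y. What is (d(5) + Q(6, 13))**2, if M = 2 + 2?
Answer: 15625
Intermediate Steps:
M = 4
Q(Y, w) = w + 2*Y
d(A) = 4*A**2
(d(5) + Q(6, 13))**2 = (4*5**2 + (13 + 2*6))**2 = (4*25 + (13 + 12))**2 = (100 + 25)**2 = 125**2 = 15625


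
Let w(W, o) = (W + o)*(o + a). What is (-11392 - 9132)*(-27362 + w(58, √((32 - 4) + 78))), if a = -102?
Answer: 680822128 + 903056*√106 ≈ 6.9012e+8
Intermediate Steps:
w(W, o) = (-102 + o)*(W + o) (w(W, o) = (W + o)*(o - 102) = (W + o)*(-102 + o) = (-102 + o)*(W + o))
(-11392 - 9132)*(-27362 + w(58, √((32 - 4) + 78))) = (-11392 - 9132)*(-27362 + ((√((32 - 4) + 78))² - 102*58 - 102*√((32 - 4) + 78) + 58*√((32 - 4) + 78))) = -20524*(-27362 + ((√(28 + 78))² - 5916 - 102*√(28 + 78) + 58*√(28 + 78))) = -20524*(-27362 + ((√106)² - 5916 - 102*√106 + 58*√106)) = -20524*(-27362 + (106 - 5916 - 102*√106 + 58*√106)) = -20524*(-27362 + (-5810 - 44*√106)) = -20524*(-33172 - 44*√106) = 680822128 + 903056*√106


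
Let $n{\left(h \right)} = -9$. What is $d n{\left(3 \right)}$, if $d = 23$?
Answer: $-207$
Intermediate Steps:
$d n{\left(3 \right)} = 23 \left(-9\right) = -207$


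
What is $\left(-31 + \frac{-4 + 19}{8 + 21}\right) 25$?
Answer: $- \frac{22100}{29} \approx -762.07$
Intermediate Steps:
$\left(-31 + \frac{-4 + 19}{8 + 21}\right) 25 = \left(-31 + \frac{15}{29}\right) 25 = \left(- \frac{884}{29}\right) 25 = - \frac{22100}{29}$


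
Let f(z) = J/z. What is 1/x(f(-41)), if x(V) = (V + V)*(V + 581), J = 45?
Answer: -1681/2139840 ≈ -0.00078557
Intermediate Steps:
f(z) = 45/z
x(V) = 2*V*(581 + V) (x(V) = (2*V)*(581 + V) = 2*V*(581 + V))
1/x(f(-41)) = 1/(2*(45/(-41))*(581 + 45/(-41))) = 1/(2*(45*(-1/41))*(581 + 45*(-1/41))) = 1/(2*(-45/41)*(581 - 45/41)) = 1/(2*(-45/41)*(23776/41)) = 1/(-2139840/1681) = -1681/2139840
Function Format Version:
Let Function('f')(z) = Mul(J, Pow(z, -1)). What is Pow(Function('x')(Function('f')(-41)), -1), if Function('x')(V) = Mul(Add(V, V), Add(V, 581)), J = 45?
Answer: Rational(-1681, 2139840) ≈ -0.00078557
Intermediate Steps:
Function('f')(z) = Mul(45, Pow(z, -1))
Function('x')(V) = Mul(2, V, Add(581, V)) (Function('x')(V) = Mul(Mul(2, V), Add(581, V)) = Mul(2, V, Add(581, V)))
Pow(Function('x')(Function('f')(-41)), -1) = Pow(Mul(2, Mul(45, Pow(-41, -1)), Add(581, Mul(45, Pow(-41, -1)))), -1) = Pow(Mul(2, Mul(45, Rational(-1, 41)), Add(581, Mul(45, Rational(-1, 41)))), -1) = Pow(Mul(2, Rational(-45, 41), Add(581, Rational(-45, 41))), -1) = Pow(Mul(2, Rational(-45, 41), Rational(23776, 41)), -1) = Pow(Rational(-2139840, 1681), -1) = Rational(-1681, 2139840)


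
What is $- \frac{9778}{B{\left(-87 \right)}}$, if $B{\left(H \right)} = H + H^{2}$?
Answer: $- \frac{4889}{3741} \approx -1.3069$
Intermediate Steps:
$- \frac{9778}{B{\left(-87 \right)}} = - \frac{9778}{\left(-87\right) \left(1 - 87\right)} = - \frac{9778}{\left(-87\right) \left(-86\right)} = - \frac{9778}{7482} = \left(-9778\right) \frac{1}{7482} = - \frac{4889}{3741}$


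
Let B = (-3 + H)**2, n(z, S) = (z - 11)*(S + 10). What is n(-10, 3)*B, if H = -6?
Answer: -22113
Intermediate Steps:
n(z, S) = (-11 + z)*(10 + S)
B = 81 (B = (-3 - 6)**2 = (-9)**2 = 81)
n(-10, 3)*B = (-110 - 11*3 + 10*(-10) + 3*(-10))*81 = (-110 - 33 - 100 - 30)*81 = -273*81 = -22113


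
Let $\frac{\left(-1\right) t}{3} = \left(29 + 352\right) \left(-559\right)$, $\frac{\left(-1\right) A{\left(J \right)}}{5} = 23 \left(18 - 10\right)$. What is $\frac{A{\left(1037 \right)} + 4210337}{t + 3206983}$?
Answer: $\frac{4209417}{3845920} \approx 1.0945$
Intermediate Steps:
$A{\left(J \right)} = -920$ ($A{\left(J \right)} = - 5 \cdot 23 \left(18 - 10\right) = - 5 \cdot 23 \cdot 8 = \left(-5\right) 184 = -920$)
$t = 638937$ ($t = - 3 \left(29 + 352\right) \left(-559\right) = - 3 \cdot 381 \left(-559\right) = \left(-3\right) \left(-212979\right) = 638937$)
$\frac{A{\left(1037 \right)} + 4210337}{t + 3206983} = \frac{-920 + 4210337}{638937 + 3206983} = \frac{4209417}{3845920}$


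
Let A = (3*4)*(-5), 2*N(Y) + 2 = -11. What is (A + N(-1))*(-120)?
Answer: 7980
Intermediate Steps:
N(Y) = -13/2 (N(Y) = -1 + (½)*(-11) = -1 - 11/2 = -13/2)
A = -60 (A = 12*(-5) = -60)
(A + N(-1))*(-120) = (-60 - 13/2)*(-120) = -133/2*(-120) = 7980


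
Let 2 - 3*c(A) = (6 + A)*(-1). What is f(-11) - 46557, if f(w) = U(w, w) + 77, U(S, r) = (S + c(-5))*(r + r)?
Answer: -46260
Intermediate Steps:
c(A) = 8/3 + A/3 (c(A) = 2/3 - (6 + A)*(-1)/3 = 2/3 - (-6 - A)/3 = 2/3 + (2 + A/3) = 8/3 + A/3)
U(S, r) = 2*r*(1 + S) (U(S, r) = (S + (8/3 + (1/3)*(-5)))*(r + r) = (S + (8/3 - 5/3))*(2*r) = (S + 1)*(2*r) = (1 + S)*(2*r) = 2*r*(1 + S))
f(w) = 77 + 2*w*(1 + w) (f(w) = 2*w*(1 + w) + 77 = 77 + 2*w*(1 + w))
f(-11) - 46557 = (77 + 2*(-11)*(1 - 11)) - 46557 = (77 + 2*(-11)*(-10)) - 46557 = (77 + 220) - 46557 = 297 - 46557 = -46260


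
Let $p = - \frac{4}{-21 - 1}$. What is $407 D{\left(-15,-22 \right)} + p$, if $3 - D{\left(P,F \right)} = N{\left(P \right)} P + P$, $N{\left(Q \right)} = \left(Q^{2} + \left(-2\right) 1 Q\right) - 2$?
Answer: $\frac{17070803}{11} \approx 1.5519 \cdot 10^{6}$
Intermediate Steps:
$N{\left(Q \right)} = -2 + Q^{2} - 2 Q$ ($N{\left(Q \right)} = \left(Q^{2} - 2 Q\right) - 2 = -2 + Q^{2} - 2 Q$)
$D{\left(P,F \right)} = 3 - P - P \left(-2 + P^{2} - 2 P\right)$ ($D{\left(P,F \right)} = 3 - \left(\left(-2 + P^{2} - 2 P\right) P + P\right) = 3 - \left(P \left(-2 + P^{2} - 2 P\right) + P\right) = 3 - \left(P + P \left(-2 + P^{2} - 2 P\right)\right) = 3 - P - P \left(-2 + P^{2} - 2 P\right)$)
$p = \frac{2}{11}$ ($p = - \frac{4}{-22} = \left(-4\right) \left(- \frac{1}{22}\right) = \frac{2}{11} \approx 0.18182$)
$407 D{\left(-15,-22 \right)} + p = 407 \left(3 - 15 - \left(-15\right)^{3} + 2 \left(-15\right)^{2}\right) + \frac{2}{11} = 407 \left(3 - 15 - -3375 + 2 \cdot 225\right) + \frac{2}{11} = 407 \left(3 - 15 + 3375 + 450\right) + \frac{2}{11} = 407 \cdot 3813 + \frac{2}{11} = 1551891 + \frac{2}{11} = \frac{17070803}{11}$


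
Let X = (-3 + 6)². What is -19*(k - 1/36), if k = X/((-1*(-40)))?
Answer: -1349/360 ≈ -3.7472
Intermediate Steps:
X = 9 (X = 3² = 9)
k = 9/40 (k = 9/((-1*(-40))) = 9/40 ≈ 0.22500)
-19*(k - 1/36) = -19*(9/40 - 1/36) = -19*71/360 = -1349/360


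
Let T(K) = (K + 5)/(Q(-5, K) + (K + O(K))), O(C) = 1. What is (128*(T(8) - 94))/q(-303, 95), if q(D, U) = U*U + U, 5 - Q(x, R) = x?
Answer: -2364/1805 ≈ -1.3097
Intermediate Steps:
Q(x, R) = 5 - x
q(D, U) = U + U² (q(D, U) = U² + U = U + U²)
T(K) = (5 + K)/(11 + K) (T(K) = (K + 5)/((5 - 1*(-5)) + (K + 1)) = (5 + K)/((5 + 5) + (1 + K)) = (5 + K)/(10 + (1 + K)) = (5 + K)/(11 + K))
(128*(T(8) - 94))/q(-303, 95) = (128*((5 + 8)/(11 + 8) - 94))/((95*(1 + 95))) = (128*(13/19 - 94))/((95*96)) = (128*((1/19)*13 - 94))/9120 = (128*(13/19 - 94))*(1/9120) = (128*(-1773/19))*(1/9120) = -226944/19*1/9120 = -2364/1805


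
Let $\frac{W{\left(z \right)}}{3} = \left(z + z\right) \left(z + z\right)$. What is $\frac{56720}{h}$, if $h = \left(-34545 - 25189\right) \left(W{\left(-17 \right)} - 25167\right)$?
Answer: $\frac{28360}{648084033} \approx 4.376 \cdot 10^{-5}$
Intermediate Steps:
$W{\left(z \right)} = 12 z^{2}$ ($W{\left(z \right)} = 3 \left(z + z\right) \left(z + z\right) = 3 \cdot 2 z 2 z = 3 \cdot 4 z^{2} = 12 z^{2}$)
$h = 1296168066$ ($h = \left(-34545 - 25189\right) \left(12 \left(-17\right)^{2} - 25167\right) = - 59734 \left(12 \cdot 289 - 25167\right) = - 59734 \left(3468 - 25167\right) = \left(-59734\right) \left(-21699\right) = 1296168066$)
$\frac{56720}{h} = \frac{56720}{1296168066} = 56720 \cdot \frac{1}{1296168066} = \frac{28360}{648084033}$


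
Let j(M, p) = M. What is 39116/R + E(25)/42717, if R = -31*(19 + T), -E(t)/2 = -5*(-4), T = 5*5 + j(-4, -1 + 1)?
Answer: -417741943/13242270 ≈ -31.546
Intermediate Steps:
T = 21 (T = 5*5 - 4 = 25 - 4 = 21)
E(t) = -40 (E(t) = -(-10)*(-4) = -2*20 = -40)
R = -1240 (R = -31*(19 + 21) = -31*40 = -1240)
39116/R + E(25)/42717 = 39116/(-1240) - 40/42717 = 39116*(-1/1240) - 40*1/42717 = -9779/310 - 40/42717 = -417741943/13242270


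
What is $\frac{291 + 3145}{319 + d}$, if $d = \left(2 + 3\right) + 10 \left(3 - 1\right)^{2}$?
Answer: $\frac{859}{91} \approx 9.4396$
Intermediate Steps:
$d = 45$ ($d = 5 + 10 \cdot 2^{2} = 5 + 10 \cdot 4 = 5 + 40 = 45$)
$\frac{291 + 3145}{319 + d} = \frac{291 + 3145}{319 + 45} = \frac{3436}{364} = 3436 \cdot \frac{1}{364} = \frac{859}{91}$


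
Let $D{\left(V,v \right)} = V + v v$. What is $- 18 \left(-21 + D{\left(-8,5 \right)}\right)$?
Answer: $72$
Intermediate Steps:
$D{\left(V,v \right)} = V + v^{2}$
$- 18 \left(-21 + D{\left(-8,5 \right)}\right) = - 18 \left(-21 - \left(8 - 5^{2}\right)\right) = - 18 \left(-21 + \left(-8 + 25\right)\right) = - 18 \left(-21 + 17\right) = \left(-18\right) \left(-4\right) = 72$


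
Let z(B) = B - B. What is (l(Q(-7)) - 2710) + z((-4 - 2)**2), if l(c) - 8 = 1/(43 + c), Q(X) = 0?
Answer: -116185/43 ≈ -2702.0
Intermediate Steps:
l(c) = 8 + 1/(43 + c)
z(B) = 0
(l(Q(-7)) - 2710) + z((-4 - 2)**2) = ((345 + 8*0)/(43 + 0) - 2710) + 0 = ((345 + 0)/43 - 2710) + 0 = ((1/43)*345 - 2710) + 0 = (345/43 - 2710) + 0 = -116185/43 + 0 = -116185/43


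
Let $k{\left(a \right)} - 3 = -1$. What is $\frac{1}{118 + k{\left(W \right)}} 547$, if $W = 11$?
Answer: $\frac{547}{120} \approx 4.5583$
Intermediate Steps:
$k{\left(a \right)} = 2$ ($k{\left(a \right)} = 3 - 1 = 2$)
$\frac{1}{118 + k{\left(W \right)}} 547 = \frac{1}{118 + 2} \cdot 547 = \frac{1}{120} \cdot 547 = \frac{547}{120}$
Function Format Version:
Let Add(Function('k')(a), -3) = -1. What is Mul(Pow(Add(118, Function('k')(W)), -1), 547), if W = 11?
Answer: Rational(547, 120) ≈ 4.5583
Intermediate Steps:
Function('k')(a) = 2 (Function('k')(a) = Add(3, -1) = 2)
Mul(Pow(Add(118, Function('k')(W)), -1), 547) = Mul(Pow(Add(118, 2), -1), 547) = Mul(Pow(120, -1), 547) = Mul(Rational(1, 120), 547) = Rational(547, 120)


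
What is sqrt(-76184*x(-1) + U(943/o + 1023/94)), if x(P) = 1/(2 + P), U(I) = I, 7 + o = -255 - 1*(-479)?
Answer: I*sqrt(31692180838402)/20398 ≈ 275.99*I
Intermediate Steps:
o = 217 (o = -7 + (-255 - 1*(-479)) = -7 + (-255 + 479) = -7 + 224 = 217)
sqrt(-76184*x(-1) + U(943/o + 1023/94)) = sqrt(-76184/(2 - 1) + (943/217 + 1023/94)) = sqrt(-76184/1 + (943*(1/217) + 1023*(1/94))) = sqrt(-76184*1 + (943/217 + 1023/94)) = sqrt(-76184 + 310633/20398) = sqrt(-1553690599/20398) = I*sqrt(31692180838402)/20398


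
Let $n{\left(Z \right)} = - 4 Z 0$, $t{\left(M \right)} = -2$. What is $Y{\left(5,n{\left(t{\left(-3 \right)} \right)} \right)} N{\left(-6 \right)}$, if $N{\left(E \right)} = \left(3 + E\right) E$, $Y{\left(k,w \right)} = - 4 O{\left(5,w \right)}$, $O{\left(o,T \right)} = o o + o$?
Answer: $-2160$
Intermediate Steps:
$O{\left(o,T \right)} = o + o^{2}$ ($O{\left(o,T \right)} = o^{2} + o = o + o^{2}$)
$n{\left(Z \right)} = 0$
$Y{\left(k,w \right)} = -120$ ($Y{\left(k,w \right)} = - 4 \cdot 5 \left(1 + 5\right) = - 4 \cdot 5 \cdot 6 = \left(-4\right) 30 = -120$)
$N{\left(E \right)} = E \left(3 + E\right)$
$Y{\left(5,n{\left(t{\left(-3 \right)} \right)} \right)} N{\left(-6 \right)} = - 120 \left(- 6 \left(3 - 6\right)\right) = - 120 \left(\left(-6\right) \left(-3\right)\right) = \left(-120\right) 18 = -2160$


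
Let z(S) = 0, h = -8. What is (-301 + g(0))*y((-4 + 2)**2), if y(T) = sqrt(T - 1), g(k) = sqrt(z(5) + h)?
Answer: sqrt(3)*(-301 + 2*I*sqrt(2)) ≈ -521.35 + 4.899*I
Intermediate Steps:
g(k) = 2*I*sqrt(2) (g(k) = sqrt(0 - 8) = sqrt(-8) = 2*I*sqrt(2))
y(T) = sqrt(-1 + T)
(-301 + g(0))*y((-4 + 2)**2) = (-301 + 2*I*sqrt(2))*sqrt(-1 + (-4 + 2)**2) = (-301 + 2*I*sqrt(2))*sqrt(-1 + (-2)**2) = (-301 + 2*I*sqrt(2))*sqrt(-1 + 4) = (-301 + 2*I*sqrt(2))*sqrt(3) = sqrt(3)*(-301 + 2*I*sqrt(2))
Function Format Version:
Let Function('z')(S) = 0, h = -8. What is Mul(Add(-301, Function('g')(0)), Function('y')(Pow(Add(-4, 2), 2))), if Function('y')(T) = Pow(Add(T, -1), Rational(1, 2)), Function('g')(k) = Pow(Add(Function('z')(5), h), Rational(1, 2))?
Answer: Mul(Pow(3, Rational(1, 2)), Add(-301, Mul(2, I, Pow(2, Rational(1, 2))))) ≈ Add(-521.35, Mul(4.8990, I))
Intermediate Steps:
Function('g')(k) = Mul(2, I, Pow(2, Rational(1, 2))) (Function('g')(k) = Pow(Add(0, -8), Rational(1, 2)) = Pow(-8, Rational(1, 2)) = Mul(2, I, Pow(2, Rational(1, 2))))
Function('y')(T) = Pow(Add(-1, T), Rational(1, 2))
Mul(Add(-301, Function('g')(0)), Function('y')(Pow(Add(-4, 2), 2))) = Mul(Add(-301, Mul(2, I, Pow(2, Rational(1, 2)))), Pow(Add(-1, Pow(Add(-4, 2), 2)), Rational(1, 2))) = Mul(Add(-301, Mul(2, I, Pow(2, Rational(1, 2)))), Pow(Add(-1, Pow(-2, 2)), Rational(1, 2))) = Mul(Add(-301, Mul(2, I, Pow(2, Rational(1, 2)))), Pow(Add(-1, 4), Rational(1, 2))) = Mul(Add(-301, Mul(2, I, Pow(2, Rational(1, 2)))), Pow(3, Rational(1, 2))) = Mul(Pow(3, Rational(1, 2)), Add(-301, Mul(2, I, Pow(2, Rational(1, 2)))))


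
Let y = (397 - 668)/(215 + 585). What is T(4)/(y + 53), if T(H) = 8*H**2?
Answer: 102400/42129 ≈ 2.4306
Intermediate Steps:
y = -271/800 ≈ -0.33875
T(4)/(y + 53) = (8*4**2)/(-271/800 + 53) = (8*16)/(42129/800) = 128*(800/42129) = 102400/42129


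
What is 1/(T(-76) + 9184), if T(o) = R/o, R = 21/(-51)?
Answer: 1292/11865735 ≈ 0.00010888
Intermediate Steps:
R = -7/17 (R = 21*(-1/51) = -7/17 ≈ -0.41176)
T(o) = -7/(17*o)
1/(T(-76) + 9184) = 1/(-7/17/(-76) + 9184) = 1/(-7/17*(-1/76) + 9184) = 1/(7/1292 + 9184) = 1/(11865735/1292) = 1292/11865735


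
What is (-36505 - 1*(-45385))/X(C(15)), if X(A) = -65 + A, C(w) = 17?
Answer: -185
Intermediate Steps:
(-36505 - 1*(-45385))/X(C(15)) = (-36505 - 1*(-45385))/(-65 + 17) = (-36505 + 45385)/(-48) = 8880*(-1/48) = -185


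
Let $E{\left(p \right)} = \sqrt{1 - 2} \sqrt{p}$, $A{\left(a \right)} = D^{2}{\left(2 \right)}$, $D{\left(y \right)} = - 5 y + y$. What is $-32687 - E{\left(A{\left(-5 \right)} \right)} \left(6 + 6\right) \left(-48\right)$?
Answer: $-32687 + 4608 i \approx -32687.0 + 4608.0 i$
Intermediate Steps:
$D{\left(y \right)} = - 4 y$
$A{\left(a \right)} = 64$ ($A{\left(a \right)} = \left(\left(-4\right) 2\right)^{2} = \left(-8\right)^{2} = 64$)
$E{\left(p \right)} = i \sqrt{p}$ ($E{\left(p \right)} = \sqrt{-1} \sqrt{p} = i \sqrt{p}$)
$-32687 - E{\left(A{\left(-5 \right)} \right)} \left(6 + 6\right) \left(-48\right) = -32687 - i \sqrt{64} \left(6 + 6\right) \left(-48\right) = -32687 - i 8 \cdot 12 \left(-48\right) = -32687 - 8 i 12 \left(-48\right) = -32687 - 96 i \left(-48\right) = -32687 - - 4608 i = -32687 + 4608 i$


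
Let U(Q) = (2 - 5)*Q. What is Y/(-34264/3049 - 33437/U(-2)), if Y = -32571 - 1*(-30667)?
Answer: 4975968/14593571 ≈ 0.34097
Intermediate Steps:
U(Q) = -3*Q
Y = -1904 (Y = -32571 + 30667 = -1904)
Y/(-34264/3049 - 33437/U(-2)) = -1904/(-34264/3049 - 33437/((-3*(-2)))) = -1904/(-34264*1/3049 - 33437/6) = -1904/(-34264/3049 - 33437*⅙) = -1904/(-34264/3049 - 33437/6) = -1904/(-102154997/18294) = -1904*(-18294/102154997) = 4975968/14593571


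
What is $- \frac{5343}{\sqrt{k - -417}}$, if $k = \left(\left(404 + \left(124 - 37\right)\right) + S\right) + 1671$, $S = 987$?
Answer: $- \frac{5343 \sqrt{3566}}{3566} \approx -89.474$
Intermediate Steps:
$k = 3149$ ($k = \left(\left(404 + \left(124 - 37\right)\right) + 987\right) + 1671 = \left(\left(404 + 87\right) + 987\right) + 1671 = \left(491 + 987\right) + 1671 = 1478 + 1671 = 3149$)
$- \frac{5343}{\sqrt{k - -417}} = - \frac{5343}{\sqrt{3149 - -417}} = - \frac{5343}{\sqrt{3149 + \left(434 - 17\right)}} = - \frac{5343}{\sqrt{3149 + 417}} = - \frac{5343}{\sqrt{3566}} = - 5343 \frac{\sqrt{3566}}{3566} = - \frac{5343 \sqrt{3566}}{3566}$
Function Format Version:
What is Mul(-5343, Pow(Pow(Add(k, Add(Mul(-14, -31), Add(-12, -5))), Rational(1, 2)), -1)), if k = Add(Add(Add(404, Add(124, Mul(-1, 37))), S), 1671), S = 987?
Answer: Mul(Rational(-5343, 3566), Pow(3566, Rational(1, 2))) ≈ -89.474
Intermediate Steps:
k = 3149 (k = Add(Add(Add(404, Add(124, Mul(-1, 37))), 987), 1671) = Add(Add(Add(404, Add(124, -37)), 987), 1671) = Add(Add(Add(404, 87), 987), 1671) = Add(Add(491, 987), 1671) = Add(1478, 1671) = 3149)
Mul(-5343, Pow(Pow(Add(k, Add(Mul(-14, -31), Add(-12, -5))), Rational(1, 2)), -1)) = Mul(-5343, Pow(Pow(Add(3149, Add(Mul(-14, -31), Add(-12, -5))), Rational(1, 2)), -1)) = Mul(-5343, Pow(Pow(Add(3149, Add(434, -17)), Rational(1, 2)), -1)) = Mul(-5343, Pow(Pow(Add(3149, 417), Rational(1, 2)), -1)) = Mul(-5343, Pow(Pow(3566, Rational(1, 2)), -1)) = Mul(-5343, Mul(Rational(1, 3566), Pow(3566, Rational(1, 2)))) = Mul(Rational(-5343, 3566), Pow(3566, Rational(1, 2)))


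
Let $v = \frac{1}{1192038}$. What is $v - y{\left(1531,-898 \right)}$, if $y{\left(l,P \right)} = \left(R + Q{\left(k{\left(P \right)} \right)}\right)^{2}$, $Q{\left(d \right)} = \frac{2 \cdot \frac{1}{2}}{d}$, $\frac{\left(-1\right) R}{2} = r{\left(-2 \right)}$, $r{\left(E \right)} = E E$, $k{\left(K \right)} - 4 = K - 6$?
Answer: $- \frac{10302069274873}{160925130000} \approx -64.018$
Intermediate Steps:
$v = \frac{1}{1192038} \approx 8.389 \cdot 10^{-7}$
$k{\left(K \right)} = -2 + K$ ($k{\left(K \right)} = 4 + \left(K - 6\right) = 4 + \left(-6 + K\right) = -2 + K$)
$r{\left(E \right)} = E^{2}$
$R = -8$ ($R = - 2 \left(-2\right)^{2} = \left(-2\right) 4 = -8$)
$Q{\left(d \right)} = \frac{1}{d}$ ($Q{\left(d \right)} = \frac{2 \cdot \frac{1}{2}}{d} = 1 \frac{1}{d} = \frac{1}{d}$)
$y{\left(l,P \right)} = \left(-8 + \frac{1}{-2 + P}\right)^{2}$
$v - y{\left(1531,-898 \right)} = \frac{1}{1192038} - \frac{\left(17 - -7184\right)^{2}}{\left(-2 - 898\right)^{2}} = \frac{1}{1192038} - \frac{\left(17 + 7184\right)^{2}}{810000} = \frac{1}{1192038} - \frac{7201^{2}}{810000} = \frac{1}{1192038} - \frac{1}{810000} \cdot 51854401 = \frac{1}{1192038} - \frac{51854401}{810000} = - \frac{10302069274873}{160925130000}$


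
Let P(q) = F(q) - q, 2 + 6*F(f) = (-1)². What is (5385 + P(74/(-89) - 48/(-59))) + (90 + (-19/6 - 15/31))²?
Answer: 2332756930189/181663596 ≈ 12841.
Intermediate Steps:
F(f) = -⅙ (F(f) = -⅓ + (⅙)*(-1)² = -⅓ + (⅙)*1 = -⅓ + ⅙ = -⅙)
P(q) = -⅙ - q
(5385 + P(74/(-89) - 48/(-59))) + (90 + (-19/6 - 15/31))² = (5385 + (-⅙ - (74/(-89) - 48/(-59)))) + (90 + (-19/6 - 15/31))² = (5385 + (-⅙ - (74*(-1/89) - 48*(-1/59)))) + (90 + (-19*⅙ - 15*1/31))² = (5385 + (-⅙ - (-74/89 + 48/59))) + (90 + (-19/6 - 15/31))² = (5385 + (-⅙ - 1*(-94/5251))) + (90 - 679/186)² = (5385 + (-⅙ + 94/5251)) + (16061/186)² = (5385 - 4687/31506) + 257955721/34596 = 169655123/31506 + 257955721/34596 = 2332756930189/181663596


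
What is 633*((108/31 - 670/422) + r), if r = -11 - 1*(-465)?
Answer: 8946051/31 ≈ 2.8858e+5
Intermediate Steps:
r = 454 (r = -11 + 465 = 454)
633*((108/31 - 670/422) + r) = 633*((108/31 - 670/422) + 454) = 633*((108*(1/31) - 670*1/422) + 454) = 633*((108/31 - 335/211) + 454) = 633*(12403/6541 + 454) = 633*(2982017/6541) = 8946051/31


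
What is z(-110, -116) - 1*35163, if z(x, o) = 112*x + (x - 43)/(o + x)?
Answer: -10731005/226 ≈ -47482.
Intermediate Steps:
z(x, o) = 112*x + (-43 + x)/(o + x)
z(-110, -116) - 1*35163 = (-43 - 110 + 112*(-110)² + 112*(-116)*(-110))/(-116 - 110) - 1*35163 = (-43 - 110 + 112*12100 + 1429120)/(-226) - 35163 = -(-43 - 110 + 1355200 + 1429120)/226 - 35163 = -1/226*2784167 - 35163 = -2784167/226 - 35163 = -10731005/226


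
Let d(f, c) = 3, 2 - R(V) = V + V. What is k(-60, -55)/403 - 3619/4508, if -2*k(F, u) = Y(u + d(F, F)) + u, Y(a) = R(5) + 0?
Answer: -188065/259532 ≈ -0.72463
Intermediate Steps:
R(V) = 2 - 2*V (R(V) = 2 - (V + V) = 2 - 2*V)
Y(a) = -8 (Y(a) = (2 - 2*5) + 0 = (2 - 10) + 0 = -8 + 0 = -8)
k(F, u) = 4 - u/2 (k(F, u) = -(-8 + u)/2 = 4 - u/2)
k(-60, -55)/403 - 3619/4508 = (4 - ½*(-55))/403 - 3619/4508 = (4 + 55/2)*(1/403) - 3619*1/4508 = (63/2)*(1/403) - 517/644 = 63/806 - 517/644 = -188065/259532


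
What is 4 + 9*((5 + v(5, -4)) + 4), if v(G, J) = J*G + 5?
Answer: -50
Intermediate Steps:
v(G, J) = 5 + G*J (v(G, J) = G*J + 5 = 5 + G*J)
4 + 9*((5 + v(5, -4)) + 4) = 4 + 9*((5 + (5 + 5*(-4))) + 4) = 4 + 9*((5 + (5 - 20)) + 4) = 4 + 9*((5 - 15) + 4) = 4 + 9*(-10 + 4) = 4 + 9*(-6) = 4 - 54 = -50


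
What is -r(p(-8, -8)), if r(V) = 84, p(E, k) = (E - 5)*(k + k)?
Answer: -84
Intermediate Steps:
p(E, k) = 2*k*(-5 + E) (p(E, k) = (-5 + E)*(2*k) = 2*k*(-5 + E))
-r(p(-8, -8)) = -1*84 = -84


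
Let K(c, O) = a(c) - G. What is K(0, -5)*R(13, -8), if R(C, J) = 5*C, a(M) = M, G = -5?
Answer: 325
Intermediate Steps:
K(c, O) = 5 + c (K(c, O) = c - 1*(-5) = c + 5 = 5 + c)
K(0, -5)*R(13, -8) = (5 + 0)*(5*13) = 5*65 = 325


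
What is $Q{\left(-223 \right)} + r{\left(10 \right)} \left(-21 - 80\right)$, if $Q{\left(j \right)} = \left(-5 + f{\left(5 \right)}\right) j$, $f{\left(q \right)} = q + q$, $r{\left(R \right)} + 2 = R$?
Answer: $-1923$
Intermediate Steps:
$r{\left(R \right)} = -2 + R$
$f{\left(q \right)} = 2 q$
$Q{\left(j \right)} = 5 j$ ($Q{\left(j \right)} = \left(-5 + 2 \cdot 5\right) j = \left(-5 + 10\right) j = 5 j$)
$Q{\left(-223 \right)} + r{\left(10 \right)} \left(-21 - 80\right) = 5 \left(-223\right) + \left(-2 + 10\right) \left(-21 - 80\right) = -1115 + 8 \left(-101\right) = -1115 - 808 = -1923$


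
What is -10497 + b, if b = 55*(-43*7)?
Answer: -27052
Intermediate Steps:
b = -16555 (b = 55*(-301) = -16555)
-10497 + b = -10497 - 16555 = -27052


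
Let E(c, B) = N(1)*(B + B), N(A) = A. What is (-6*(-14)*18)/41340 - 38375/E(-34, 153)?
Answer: -132163319/1054170 ≈ -125.37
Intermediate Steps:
E(c, B) = 2*B (E(c, B) = 1*(B + B) = 1*(2*B) = 2*B)
(-6*(-14)*18)/41340 - 38375/E(-34, 153) = (-6*(-14)*18)/41340 - 38375/(2*153) = (84*18)*(1/41340) - 38375/306 = 1512*(1/41340) - 38375*1/306 = 126/3445 - 38375/306 = -132163319/1054170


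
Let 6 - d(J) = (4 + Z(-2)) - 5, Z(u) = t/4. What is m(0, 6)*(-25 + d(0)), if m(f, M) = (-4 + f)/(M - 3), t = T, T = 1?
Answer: 73/3 ≈ 24.333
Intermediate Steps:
t = 1
Z(u) = 1/4
d(J) = 27/4 (d(J) = 6 - ((4 + 1/4) - 5) = 6 - (17/4 - 5) = 6 - 1*(-3/4) = 6 + 3/4 = 27/4)
m(f, M) = (-4 + f)/(-3 + M)
m(0, 6)*(-25 + d(0)) = ((-4 + 0)/(-3 + 6))*(-25 + 27/4) = (-4/3)*(-73/4) = ((1/3)*(-4))*(-73/4) = -4/3*(-73/4) = 73/3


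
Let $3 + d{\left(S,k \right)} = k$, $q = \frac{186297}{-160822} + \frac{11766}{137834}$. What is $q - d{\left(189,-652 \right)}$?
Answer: $\frac{7247714287447}{11083369774} \approx 653.93$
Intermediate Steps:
$q = - \frac{11892914523}{11083369774}$ ($q = 186297 \left(- \frac{1}{160822}\right) + 11766 \cdot \frac{1}{137834} = - \frac{186297}{160822} + \frac{5883}{68917} = - \frac{11892914523}{11083369774} \approx -1.073$)
$d{\left(S,k \right)} = -3 + k$
$q - d{\left(189,-652 \right)} = - \frac{11892914523}{11083369774} - \left(-3 - 652\right) = - \frac{11892914523}{11083369774} - -655 = - \frac{11892914523}{11083369774} + 655 = \frac{7247714287447}{11083369774}$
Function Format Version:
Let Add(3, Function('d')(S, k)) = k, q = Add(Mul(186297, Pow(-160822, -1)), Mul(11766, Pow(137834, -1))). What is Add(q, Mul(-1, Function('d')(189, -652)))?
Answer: Rational(7247714287447, 11083369774) ≈ 653.93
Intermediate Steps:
q = Rational(-11892914523, 11083369774) (q = Add(Mul(186297, Rational(-1, 160822)), Mul(11766, Rational(1, 137834))) = Add(Rational(-186297, 160822), Rational(5883, 68917)) = Rational(-11892914523, 11083369774) ≈ -1.0730)
Function('d')(S, k) = Add(-3, k)
Add(q, Mul(-1, Function('d')(189, -652))) = Add(Rational(-11892914523, 11083369774), Mul(-1, Add(-3, -652))) = Add(Rational(-11892914523, 11083369774), Mul(-1, -655)) = Add(Rational(-11892914523, 11083369774), 655) = Rational(7247714287447, 11083369774)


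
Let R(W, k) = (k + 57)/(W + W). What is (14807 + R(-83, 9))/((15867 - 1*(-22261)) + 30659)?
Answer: 1228948/5709321 ≈ 0.21525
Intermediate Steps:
R(W, k) = (57 + k)/(2*W) (R(W, k) = (57 + k)/((2*W)) = (57 + k)*(1/(2*W)) = (57 + k)/(2*W))
(14807 + R(-83, 9))/((15867 - 1*(-22261)) + 30659) = (14807 + (½)*(57 + 9)/(-83))/((15867 - 1*(-22261)) + 30659) = (14807 + (½)*(-1/83)*66)/((15867 + 22261) + 30659) = (14807 - 33/83)/(38128 + 30659) = (1228948/83)/68787 = (1228948/83)*(1/68787) = 1228948/5709321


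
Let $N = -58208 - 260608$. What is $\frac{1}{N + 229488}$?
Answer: $- \frac{1}{89328} \approx -1.1195 \cdot 10^{-5}$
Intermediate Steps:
$N = -318816$
$\frac{1}{N + 229488} = \frac{1}{-318816 + 229488} = \frac{1}{-89328} = - \frac{1}{89328}$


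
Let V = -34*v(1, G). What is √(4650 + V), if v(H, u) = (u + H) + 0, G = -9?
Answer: √4922 ≈ 70.157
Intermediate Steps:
v(H, u) = H + u (v(H, u) = (H + u) + 0 = H + u)
V = 272 (V = -34*(1 - 9) = -34*(-8) = 272)
√(4650 + V) = √(4650 + 272) = √4922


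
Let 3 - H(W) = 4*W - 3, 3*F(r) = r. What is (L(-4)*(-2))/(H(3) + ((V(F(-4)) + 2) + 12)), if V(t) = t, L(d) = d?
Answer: 6/5 ≈ 1.2000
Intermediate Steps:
F(r) = r/3
H(W) = 6 - 4*W (H(W) = 3 - (4*W - 3) = 3 - (-3 + 4*W) = 3 + (3 - 4*W) = 6 - 4*W)
(L(-4)*(-2))/(H(3) + ((V(F(-4)) + 2) + 12)) = (-4*(-2))/((6 - 4*3) + (((⅓)*(-4) + 2) + 12)) = 8/((6 - 12) + ((-4/3 + 2) + 12)) = 8/(-6 + (⅔ + 12)) = 8/(-6 + 38/3) = 8/(20/3) = 8*(3/20) = 6/5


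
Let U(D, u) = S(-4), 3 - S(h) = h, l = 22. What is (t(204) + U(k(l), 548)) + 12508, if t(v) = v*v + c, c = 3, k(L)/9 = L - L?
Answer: 54134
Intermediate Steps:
S(h) = 3 - h
k(L) = 0 (k(L) = 9*(L - L) = 9*0 = 0)
t(v) = 3 + v² (t(v) = v*v + 3 = v² + 3 = 3 + v²)
U(D, u) = 7 (U(D, u) = 3 - 1*(-4) = 3 + 4 = 7)
(t(204) + U(k(l), 548)) + 12508 = ((3 + 204²) + 7) + 12508 = ((3 + 41616) + 7) + 12508 = (41619 + 7) + 12508 = 41626 + 12508 = 54134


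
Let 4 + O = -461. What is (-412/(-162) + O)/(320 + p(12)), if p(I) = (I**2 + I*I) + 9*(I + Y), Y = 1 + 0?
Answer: -37459/58725 ≈ -0.63787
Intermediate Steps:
O = -465 (O = -4 - 461 = -465)
Y = 1
p(I) = 9 + 2*I**2 + 9*I (p(I) = (I**2 + I*I) + 9*(I + 1) = (I**2 + I**2) + 9*(1 + I) = 2*I**2 + (9 + 9*I) = 9 + 2*I**2 + 9*I)
(-412/(-162) + O)/(320 + p(12)) = (-412/(-162) - 465)/(320 + (9 + 2*12**2 + 9*12)) = (-412*(-1/162) - 465)/(320 + (9 + 2*144 + 108)) = (206/81 - 465)/(320 + (9 + 288 + 108)) = -37459/(81*(320 + 405)) = -37459/81/725 = -37459/81*1/725 = -37459/58725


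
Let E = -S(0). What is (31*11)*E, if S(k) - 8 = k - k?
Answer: -2728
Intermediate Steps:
S(k) = 8 (S(k) = 8 + (k - k) = 8 + 0 = 8)
E = -8 (E = -1*8 = -8)
(31*11)*E = (31*11)*(-8) = 341*(-8) = -2728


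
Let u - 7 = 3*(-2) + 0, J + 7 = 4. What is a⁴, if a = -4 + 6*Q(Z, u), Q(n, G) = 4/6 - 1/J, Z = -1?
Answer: 16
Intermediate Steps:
J = -3 (J = -7 + 4 = -3)
u = 1 (u = 7 + (3*(-2) + 0) = 7 + (-6 + 0) = 7 - 6 = 1)
Q(n, G) = 1 (Q(n, G) = 4/6 - 1/(-3) = 4*(⅙) - 1*(-⅓) = ⅔ + ⅓ = 1)
a = 2 (a = -4 + 6*1 = -4 + 6 = 2)
a⁴ = 2⁴ = 16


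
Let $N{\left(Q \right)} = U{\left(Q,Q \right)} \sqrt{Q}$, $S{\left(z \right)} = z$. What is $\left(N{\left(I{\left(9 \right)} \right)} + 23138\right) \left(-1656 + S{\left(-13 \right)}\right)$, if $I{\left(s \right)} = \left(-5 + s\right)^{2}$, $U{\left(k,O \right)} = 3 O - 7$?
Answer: $-38891038$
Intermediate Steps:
$U{\left(k,O \right)} = -7 + 3 O$
$N{\left(Q \right)} = \sqrt{Q} \left(-7 + 3 Q\right)$ ($N{\left(Q \right)} = \left(-7 + 3 Q\right) \sqrt{Q} = \sqrt{Q} \left(-7 + 3 Q\right)$)
$\left(N{\left(I{\left(9 \right)} \right)} + 23138\right) \left(-1656 + S{\left(-13 \right)}\right) = \left(\sqrt{\left(-5 + 9\right)^{2}} \left(-7 + 3 \left(-5 + 9\right)^{2}\right) + 23138\right) \left(-1656 - 13\right) = \left(\sqrt{4^{2}} \left(-7 + 3 \cdot 4^{2}\right) + 23138\right) \left(-1669\right) = \left(\sqrt{16} \left(-7 + 3 \cdot 16\right) + 23138\right) \left(-1669\right) = \left(4 \left(-7 + 48\right) + 23138\right) \left(-1669\right) = \left(4 \cdot 41 + 23138\right) \left(-1669\right) = \left(164 + 23138\right) \left(-1669\right) = 23302 \left(-1669\right) = -38891038$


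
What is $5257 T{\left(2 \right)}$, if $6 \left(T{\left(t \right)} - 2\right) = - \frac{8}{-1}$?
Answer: $\frac{52570}{3} \approx 17523.0$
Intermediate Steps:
$T{\left(t \right)} = \frac{10}{3}$ ($T{\left(t \right)} = 2 + \frac{\left(-8\right) \frac{1}{-1}}{6} = 2 + \frac{\left(-8\right) \left(-1\right)}{6} = 2 + \frac{1}{6} \cdot 8 = 2 + \frac{4}{3} = \frac{10}{3}$)
$5257 T{\left(2 \right)} = 5257 \cdot \frac{10}{3} = \frac{52570}{3}$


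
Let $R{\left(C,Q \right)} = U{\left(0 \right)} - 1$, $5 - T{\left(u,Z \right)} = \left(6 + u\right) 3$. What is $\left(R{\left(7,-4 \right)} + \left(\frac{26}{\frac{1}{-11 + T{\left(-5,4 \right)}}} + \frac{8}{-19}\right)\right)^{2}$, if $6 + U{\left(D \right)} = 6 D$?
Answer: $\frac{21040569}{361} \approx 58284.0$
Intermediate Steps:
$U{\left(D \right)} = -6 + 6 D$
$T{\left(u,Z \right)} = -13 - 3 u$ ($T{\left(u,Z \right)} = 5 - \left(6 + u\right) 3 = 5 - \left(18 + 3 u\right) = -13 - 3 u$)
$R{\left(C,Q \right)} = -7$ ($R{\left(C,Q \right)} = \left(-6 + 6 \cdot 0\right) - 1 = \left(-6 + 0\right) - 1 = -6 - 1 = -7$)
$\left(R{\left(7,-4 \right)} + \left(\frac{26}{\frac{1}{-11 + T{\left(-5,4 \right)}}} + \frac{8}{-19}\right)\right)^{2} = \left(-7 + \left(\frac{26}{\frac{1}{-11 - -2}} + \frac{8}{-19}\right)\right)^{2} = \left(-7 + \left(\frac{26}{\frac{1}{-11 + \left(-13 + 15\right)}} + 8 \left(- \frac{1}{19}\right)\right)\right)^{2} = \left(-7 + \left(\frac{26}{\frac{1}{-11 + 2}} - \frac{8}{19}\right)\right)^{2} = \left(-7 + \left(\frac{26}{\frac{1}{-9}} - \frac{8}{19}\right)\right)^{2} = \left(-7 + \left(\frac{26}{- \frac{1}{9}} - \frac{8}{19}\right)\right)^{2} = \left(-7 + \left(26 \left(-9\right) - \frac{8}{19}\right)\right)^{2} = \left(-7 - \frac{4454}{19}\right)^{2} = \left(- \frac{4587}{19}\right)^{2} = \frac{21040569}{361}$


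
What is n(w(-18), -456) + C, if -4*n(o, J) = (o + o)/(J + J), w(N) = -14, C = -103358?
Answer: -94262503/912 ≈ -1.0336e+5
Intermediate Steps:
n(o, J) = -o/(4*J) (n(o, J) = -(o + o)/(4*(J + J)) = -2*o/(4*(2*J)) = -2*o*1/(2*J)/4 = -o/(4*J))
n(w(-18), -456) + C = -1/4*(-14)/(-456) - 103358 = -1/4*(-14)*(-1/456) - 103358 = -7/912 - 103358 = -94262503/912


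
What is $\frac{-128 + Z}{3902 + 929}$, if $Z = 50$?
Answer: $- \frac{78}{4831} \approx -0.016146$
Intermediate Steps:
$\frac{-128 + Z}{3902 + 929} = \frac{-128 + 50}{3902 + 929} = - \frac{78}{4831}$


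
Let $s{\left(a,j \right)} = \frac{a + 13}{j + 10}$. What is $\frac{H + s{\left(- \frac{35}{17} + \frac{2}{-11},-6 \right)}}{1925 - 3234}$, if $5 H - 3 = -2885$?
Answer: $\frac{536419}{1223915} \approx 0.43828$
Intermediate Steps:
$H = - \frac{2882}{5}$ ($H = \frac{3}{5} + \frac{1}{5} \left(-2885\right) = \frac{3}{5} - 577 = - \frac{2882}{5} \approx -576.4$)
$s{\left(a,j \right)} = \frac{13 + a}{10 + j}$
$\frac{H + s{\left(- \frac{35}{17} + \frac{2}{-11},-6 \right)}}{1925 - 3234} = \frac{- \frac{2882}{5} + \frac{13 + \left(- \frac{35}{17} + \frac{2}{-11}\right)}{10 - 6}}{1925 - 3234} = \frac{- \frac{2882}{5} + \frac{13 + \left(\left(-35\right) \frac{1}{17} + 2 \left(- \frac{1}{11}\right)\right)}{4}}{-1309} = \left(- \frac{2882}{5} + \frac{13 - \frac{419}{187}}{4}\right) \left(- \frac{1}{1309}\right) = \left(- \frac{2882}{5} + \frac{1}{4} \cdot \frac{2012}{187}\right) \left(- \frac{1}{1309}\right) = \left(- \frac{2882}{5} + \frac{503}{187}\right) \left(- \frac{1}{1309}\right) = \left(- \frac{536419}{935}\right) \left(- \frac{1}{1309}\right) = \frac{536419}{1223915}$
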